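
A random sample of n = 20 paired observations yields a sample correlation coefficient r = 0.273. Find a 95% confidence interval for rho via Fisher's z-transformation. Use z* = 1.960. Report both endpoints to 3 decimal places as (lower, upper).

Fisher z: z_r = atanh(r) = ½·ln((1+0.273)/(1−0.273)) = 0.280103
SE(z) = 1/√(n−3) = 1/√17 = 0.242536
95% ⇒ z* = 1.960; margin = 1.960·0.242536 = 0.475371
CI on z-scale: (-0.195268, 0.755474)
Back-transform: tanh(-0.195268) = -0.192823, tanh(0.755474) = 0.638403

(-0.193, 0.638)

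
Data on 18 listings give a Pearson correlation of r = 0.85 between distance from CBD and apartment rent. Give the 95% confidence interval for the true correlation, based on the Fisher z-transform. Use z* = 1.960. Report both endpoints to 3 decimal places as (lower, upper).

Fisher z: z_r = atanh(r) = ½·ln((1+0.85)/(1−0.85)) = 1.256153
SE(z) = 1/√(n−3) = 1/√15 = 0.258199
95% ⇒ z* = 1.960; margin = 1.960·0.258199 = 0.506070
CI on z-scale: (0.750083, 1.762223)
Back-transform: tanh(0.750083) = 0.635198, tanh(1.762223) = 0.942751

(0.635, 0.943)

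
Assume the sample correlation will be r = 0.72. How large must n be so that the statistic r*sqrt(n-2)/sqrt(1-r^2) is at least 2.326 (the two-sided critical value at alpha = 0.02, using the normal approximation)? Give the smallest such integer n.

r√(n−2)/√(1−r²) ≥ 2.326  ⇔  n−2 ≥ (2.326)²·(1−r²)/r²
(1−r²)/r² = (1−0.5184)/0.5184 = 0.9290
n ≥ 2 + 5.410276·0.9290 = 2 + 5.0261 = 7.0261
⌈7.0261⌉ = 8

8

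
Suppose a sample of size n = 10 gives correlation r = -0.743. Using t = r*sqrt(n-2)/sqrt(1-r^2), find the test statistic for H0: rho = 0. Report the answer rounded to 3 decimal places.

t = r·√(n−2) / √(1−r²) with r = -0.743, n = 10
  = -0.743·√8 / √(1 − 0.552049)
  = -0.743·2.828427 / 0.669291
  = -2.101521 / 0.669291 = -3.140

-3.140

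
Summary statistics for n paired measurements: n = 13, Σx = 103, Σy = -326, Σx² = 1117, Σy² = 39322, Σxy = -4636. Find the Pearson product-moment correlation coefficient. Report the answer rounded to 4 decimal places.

-0.6706

S_xy = nΣxy − ΣxΣy = 13·(-4636) − 103·(-326) = -60268 − (-33578) = -26690
S_xx = nΣx² − (Σx)² = 13·1117 − 103² = 14521 − 10609 = 3912
S_yy = nΣy² − (Σy)² = 13·39322 − (-326)² = 511186 − 106276 = 404910
r = S_xy / √(S_xx·S_yy) = -26690 / √(3912·404910) = -26690 / √1584007920 = -26690 / 39799.5970 = -0.6706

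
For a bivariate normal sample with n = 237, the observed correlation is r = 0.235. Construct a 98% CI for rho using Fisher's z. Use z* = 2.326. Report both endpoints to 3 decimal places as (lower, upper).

(0.087, 0.373)

z_r = atanh(0.235) = 0.239475;  SE = 1/√(n−3) = 1/√234 = 0.065372
z-limits: 0.239475 ± 2.326·0.065372 = 0.239475 ± 0.152055 = [0.087420, 0.391530]
ρ-limits: (tanh 0.087420, tanh 0.391530) = (0.087, 0.373)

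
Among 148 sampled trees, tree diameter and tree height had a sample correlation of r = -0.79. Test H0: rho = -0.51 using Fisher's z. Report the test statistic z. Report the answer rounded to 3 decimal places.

-6.126

Fisher z: atanh(-0.79) = -1.071432, atanh(-0.51) = -0.562730
z = (z_r − z_0)·√(n−3) = (-1.071432 − (-0.562730))·√145 = -0.508702 · 12.041595 = -6.126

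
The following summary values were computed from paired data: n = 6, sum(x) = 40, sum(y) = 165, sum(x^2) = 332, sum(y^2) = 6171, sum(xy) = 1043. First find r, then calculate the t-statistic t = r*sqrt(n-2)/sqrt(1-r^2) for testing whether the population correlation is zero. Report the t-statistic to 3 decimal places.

-0.354

S_xy = nΣxy − ΣxΣy = 6·1043 − 40·165 = 6258 − 6600 = -342
S_xx = nΣx² − (Σx)² = 6·332 − 40² = 1992 − 1600 = 392
S_yy = nΣy² − (Σy)² = 6·6171 − 165² = 37026 − 27225 = 9801
r = S_xy / √(S_xx·S_yy) = -342 / √(392·9801) = -342 / √3841992 = -342 / 1960.1000 = -0.1745
t = r·√(n−2)/√(1−r²) = -0.1745·√4 / √(1−0.030450) = -0.349000 / 0.984657 = -0.354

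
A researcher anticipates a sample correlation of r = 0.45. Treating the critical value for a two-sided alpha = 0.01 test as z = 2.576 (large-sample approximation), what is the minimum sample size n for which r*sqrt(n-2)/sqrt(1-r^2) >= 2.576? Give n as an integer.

29

r√(n−2)/√(1−r²) ≥ 2.576  ⇔  n−2 ≥ (2.576)²·(1−r²)/r²
(1−r²)/r² = (1−0.2025)/0.2025 = 3.9383
n ≥ 2 + 6.635776·3.9383 = 2 + 26.1337 = 28.1337
⌈28.1337⌉ = 29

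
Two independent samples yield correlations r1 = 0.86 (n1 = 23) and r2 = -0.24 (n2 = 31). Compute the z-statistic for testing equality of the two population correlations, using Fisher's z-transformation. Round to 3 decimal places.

5.254

z1 = atanh(0.86) = 1.293345,  z2 = atanh(-0.24) = -0.244774
SE = √(1/(n1−3) + 1/(n2−3)) = √(1/20 + 1/28) = √(0.0500000 + 0.0357143) = √0.0857143 = 0.292770
z = (z1 − z2)/SE = (1.293345 − (-0.244774)) / 0.292770 = 1.538119 / 0.292770 = 5.254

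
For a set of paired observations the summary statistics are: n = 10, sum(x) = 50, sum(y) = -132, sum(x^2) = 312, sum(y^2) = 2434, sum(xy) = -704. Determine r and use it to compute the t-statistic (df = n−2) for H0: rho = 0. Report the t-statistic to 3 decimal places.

-0.615

Numerator: nΣxy − (Σx)(Σy) = 10·(-704) − (50)(-132) = -440
Denominator: √[(nΣx²−(Σx)²)(nΣy²−(Σy)²)]
  nΣx²−(Σx)² = 10·312 − 2500 = 620;  nΣy²−(Σy)² = 10·2434 − 17424 = 6916
  √(620·6916) = √4287920 = 2070.7293
r = -440 / 2070.7293 = -0.2125
t = r·√(n−2)/√(1−r²) = -0.2125·√8 / √(1−0.045156) = -0.601041 / 0.977161 = -0.615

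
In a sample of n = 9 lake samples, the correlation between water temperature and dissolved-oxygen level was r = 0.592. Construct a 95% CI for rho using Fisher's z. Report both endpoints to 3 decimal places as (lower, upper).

(-0.119, 0.902)

z_r = atanh(0.592) = 0.680740;  SE = 1/√(n−3) = 1/√6 = 0.408248
z-limits: 0.680740 ± 1.960·0.408248 = 0.680740 ± 0.800166 = [-0.119426, 1.480906]
ρ-limits: (tanh -0.119426, tanh 1.480906) = (-0.119, 0.902)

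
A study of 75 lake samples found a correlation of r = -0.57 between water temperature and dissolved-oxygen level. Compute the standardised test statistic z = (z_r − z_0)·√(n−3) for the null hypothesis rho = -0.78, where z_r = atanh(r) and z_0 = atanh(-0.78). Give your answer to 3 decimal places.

z_r = atanh(-0.57) = -0.647523,  z_0 = atanh(-0.78) = -1.045371
SE = 1/√(n−3) = 1/√72 = 0.117851
z = (z_r − z_0)/SE = (-0.647523 − (-1.045371)) / 0.117851 = 0.397848 / 0.117851 = 3.376

3.376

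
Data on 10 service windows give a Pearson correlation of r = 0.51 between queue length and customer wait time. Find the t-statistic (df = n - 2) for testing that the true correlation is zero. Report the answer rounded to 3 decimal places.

1.677

1 − r² = 1 − 0.2601 = 0.7399;  √(1−r²) = 0.860174
√(n−2) = √8 = 2.828427
t = r·√(n−2)/√(1−r²) = 0.51 · 2.828427 / 0.860174 = 1.677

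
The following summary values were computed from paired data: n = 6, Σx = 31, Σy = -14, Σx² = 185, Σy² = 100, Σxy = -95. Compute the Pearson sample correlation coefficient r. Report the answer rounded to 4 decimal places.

-0.5543

S_xy = nΣxy − ΣxΣy = 6·(-95) − 31·(-14) = -570 − (-434) = -136
S_xx = nΣx² − (Σx)² = 6·185 − 31² = 1110 − 961 = 149
S_yy = nΣy² − (Σy)² = 6·100 − (-14)² = 600 − 196 = 404
r = S_xy / √(S_xx·S_yy) = -136 / √(149·404) = -136 / √60196 = -136 / 245.3487 = -0.5543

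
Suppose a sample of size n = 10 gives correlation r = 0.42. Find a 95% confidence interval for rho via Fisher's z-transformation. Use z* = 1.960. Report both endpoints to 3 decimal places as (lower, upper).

Fisher z: z_r = atanh(r) = ½·ln((1+0.42)/(1−0.42)) = 0.447692
SE(z) = 1/√(n−3) = 1/√7 = 0.377964
95% ⇒ z* = 1.960; margin = 1.960·0.377964 = 0.740809
CI on z-scale: (-0.293117, 1.188501)
Back-transform: tanh(-0.293117) = -0.285001, tanh(1.188501) = 0.830113

(-0.285, 0.830)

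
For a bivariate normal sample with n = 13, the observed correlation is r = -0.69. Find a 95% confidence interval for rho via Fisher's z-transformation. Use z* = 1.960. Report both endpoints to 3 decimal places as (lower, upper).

(-0.899, -0.224)

z_r = atanh(-0.69) = -0.847956;  SE = 1/√(n−3) = 1/√10 = 0.316228
z-limits: -0.847956 ± 1.960·0.316228 = -0.847956 ± 0.619807 = [-1.467763, -0.228149]
ρ-limits: (tanh -1.467763, tanh -0.228149) = (-0.899, -0.224)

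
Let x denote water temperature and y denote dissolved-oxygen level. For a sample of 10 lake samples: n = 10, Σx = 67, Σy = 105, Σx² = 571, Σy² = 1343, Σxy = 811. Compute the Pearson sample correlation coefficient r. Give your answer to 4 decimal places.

Numerator: nΣxy − (Σx)(Σy) = 10·811 − (67)(105) = 1075
Denominator: √[(nΣx²−(Σx)²)(nΣy²−(Σy)²)]
  nΣx²−(Σx)² = 10·571 − 4489 = 1221;  nΣy²−(Σy)² = 10·1343 − 11025 = 2405
  √(1221·2405) = √2936505 = 1713.6234
r = 1075 / 1713.6234 = 0.6273

0.6273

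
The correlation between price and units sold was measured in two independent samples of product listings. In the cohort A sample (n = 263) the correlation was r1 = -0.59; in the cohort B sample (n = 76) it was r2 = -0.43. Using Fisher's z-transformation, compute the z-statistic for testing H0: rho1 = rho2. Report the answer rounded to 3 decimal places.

-1.644

Fisher z-transforms: z1 = atanh(-0.59) = -0.677666, z2 = atanh(-0.43) = -0.459897; difference d = -0.217769
Var(d) = 1/260 + 1/73 = 0.0038462 + 0.0136986 = 0.0175448
z = d/√Var(d) = -0.217769 / √0.0175448 = -0.217769 / 0.132457 = -1.644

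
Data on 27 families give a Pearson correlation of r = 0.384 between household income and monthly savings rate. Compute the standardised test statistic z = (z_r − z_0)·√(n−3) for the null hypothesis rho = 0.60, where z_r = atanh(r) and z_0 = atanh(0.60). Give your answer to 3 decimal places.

Fisher z: atanh(0.384) = 0.404743, atanh(0.60) = 0.693147
z = (z_r − z_0)·√(n−3) = (0.404743 − 0.693147)·√24 = -0.288404 · 4.898979 = -1.413

-1.413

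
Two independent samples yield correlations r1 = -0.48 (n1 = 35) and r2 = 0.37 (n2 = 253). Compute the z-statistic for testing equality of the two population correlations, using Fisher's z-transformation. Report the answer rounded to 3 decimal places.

Fisher z-transforms: z1 = atanh(-0.48) = -0.522984, z2 = atanh(0.37) = 0.388423; difference d = -0.911407
Var(d) = 1/32 + 1/250 = 0.0312500 + 0.0040000 = 0.0352500
z = d/√Var(d) = -0.911407 / √0.0352500 = -0.911407 / 0.187750 = -4.854

-4.854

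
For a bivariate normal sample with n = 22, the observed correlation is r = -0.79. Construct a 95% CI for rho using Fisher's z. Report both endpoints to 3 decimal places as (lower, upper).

(-0.909, -0.552)

z_r = atanh(-0.79) = -1.071432;  SE = 1/√(n−3) = 1/√19 = 0.229416
z-limits: -1.071432 ± 1.960·0.229416 = -1.071432 ± 0.449655 = [-1.521087, -0.621777]
ρ-limits: (tanh -1.521087, tanh -0.621777) = (-0.909, -0.552)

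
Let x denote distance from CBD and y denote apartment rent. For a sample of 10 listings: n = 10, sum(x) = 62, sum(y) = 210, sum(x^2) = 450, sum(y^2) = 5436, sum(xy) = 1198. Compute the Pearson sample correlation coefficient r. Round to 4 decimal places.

S_xy = nΣxy − ΣxΣy = 10·1198 − 62·210 = 11980 − 13020 = -1040
S_xx = nΣx² − (Σx)² = 10·450 − 62² = 4500 − 3844 = 656
S_yy = nΣy² − (Σy)² = 10·5436 − 210² = 54360 − 44100 = 10260
r = S_xy / √(S_xx·S_yy) = -1040 / √(656·10260) = -1040 / √6730560 = -1040 / 2594.3323 = -0.4009

-0.4009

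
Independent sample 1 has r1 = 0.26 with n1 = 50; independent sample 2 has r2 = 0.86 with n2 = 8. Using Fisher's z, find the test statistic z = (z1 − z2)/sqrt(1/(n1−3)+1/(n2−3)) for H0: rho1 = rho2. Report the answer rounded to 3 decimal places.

z1 = atanh(0.26) = 0.266108,  z2 = atanh(0.86) = 1.293345
SE = √(1/(n1−3) + 1/(n2−3)) = √(1/47 + 1/5) = √(0.0212766 + 0.2000000) = √0.2212766 = 0.470400
z = (z1 − z2)/SE = (0.266108 − 1.293345) / 0.470400 = -1.027237 / 0.470400 = -2.184

-2.184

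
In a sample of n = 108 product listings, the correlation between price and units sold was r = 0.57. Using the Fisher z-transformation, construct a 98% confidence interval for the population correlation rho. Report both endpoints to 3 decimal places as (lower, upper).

Fisher z: z_r = atanh(r) = ½·ln((1+0.57)/(1−0.57)) = 0.647523
SE(z) = 1/√(n−3) = 1/√105 = 0.097590
98% ⇒ z* = 2.326; margin = 2.326·0.097590 = 0.226994
CI on z-scale: (0.420529, 0.874517)
Back-transform: tanh(0.420529) = 0.397376, tanh(0.874517) = 0.703662

(0.397, 0.704)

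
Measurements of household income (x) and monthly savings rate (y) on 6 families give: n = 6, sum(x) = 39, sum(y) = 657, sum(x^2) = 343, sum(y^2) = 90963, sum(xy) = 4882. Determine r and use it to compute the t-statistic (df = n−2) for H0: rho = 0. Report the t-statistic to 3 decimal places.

1.061

Numerator: nΣxy − (Σx)(Σy) = 6·4882 − (39)(657) = 3669
Denominator: √[(nΣx²−(Σx)²)(nΣy²−(Σy)²)]
  nΣx²−(Σx)² = 6·343 − 1521 = 537;  nΣy²−(Σy)² = 6·90963 − 431649 = 114129
  √(537·114129) = √61287273 = 7828.6188
r = 3669 / 7828.6188 = 0.4687
t = r·√(n−2)/√(1−r²) = 0.4687·√4 / √(1−0.219680) = 0.937400 / 0.883357 = 1.061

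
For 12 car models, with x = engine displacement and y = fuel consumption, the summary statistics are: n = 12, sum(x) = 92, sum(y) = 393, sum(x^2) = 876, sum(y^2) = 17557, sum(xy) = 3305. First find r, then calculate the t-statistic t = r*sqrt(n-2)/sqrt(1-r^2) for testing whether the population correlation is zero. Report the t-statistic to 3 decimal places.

1.092

Numerator: nΣxy − (Σx)(Σy) = 12·3305 − (92)(393) = 3504
Denominator: √[(nΣx²−(Σx)²)(nΣy²−(Σy)²)]
  nΣx²−(Σx)² = 12·876 − 8464 = 2048;  nΣy²−(Σy)² = 12·17557 − 154449 = 56235
  √(2048·56235) = √115169280 = 10731.6951
r = 3504 / 10731.6951 = 0.3265
t = r·√(n−2)/√(1−r²) = 0.3265·√10 / √(1−0.106602) = 1.032484 / 0.945197 = 1.092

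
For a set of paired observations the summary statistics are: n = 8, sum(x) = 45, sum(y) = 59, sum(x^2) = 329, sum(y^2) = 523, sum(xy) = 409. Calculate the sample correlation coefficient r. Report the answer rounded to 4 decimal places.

0.9445

S_xy = nΣxy − ΣxΣy = 8·409 − 45·59 = 3272 − 2655 = 617
S_xx = nΣx² − (Σx)² = 8·329 − 45² = 2632 − 2025 = 607
S_yy = nΣy² − (Σy)² = 8·523 − 59² = 4184 − 3481 = 703
r = S_xy / √(S_xx·S_yy) = 617 / √(607·703) = 617 / √426721 = 617 / 653.2389 = 0.9445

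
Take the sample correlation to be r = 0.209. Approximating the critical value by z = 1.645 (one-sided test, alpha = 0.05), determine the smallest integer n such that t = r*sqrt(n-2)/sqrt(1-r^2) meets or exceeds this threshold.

r√(n−2)/√(1−r²) ≥ 1.645  ⇔  n−2 ≥ (1.645)²·(1−r²)/r²
(1−r²)/r² = (1−0.043681)/0.043681 = 21.8932
n ≥ 2 + 2.706025·21.8932 = 2 + 59.2435 = 61.2435
⌈61.2435⌉ = 62

62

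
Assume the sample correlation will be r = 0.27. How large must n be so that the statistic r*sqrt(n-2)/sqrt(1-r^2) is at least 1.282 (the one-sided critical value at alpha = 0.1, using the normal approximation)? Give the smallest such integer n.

23

r√(n−2)/√(1−r²) ≥ 1.282  ⇔  n−2 ≥ (1.282)²·(1−r²)/r²
(1−r²)/r² = (1−0.0729)/0.0729 = 12.7174
n ≥ 2 + 1.643524·12.7174 = 2 + 20.9014 = 22.9014
⌈22.9014⌉ = 23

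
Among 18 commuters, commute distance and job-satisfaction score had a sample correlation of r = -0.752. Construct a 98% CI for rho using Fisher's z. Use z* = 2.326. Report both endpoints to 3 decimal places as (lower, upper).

(-0.918, -0.360)

Fisher z: z_r = atanh(r) = ½·ln((1+(-0.752))/(1−(-0.752))) = -0.977542
SE(z) = 1/√(n−3) = 1/√15 = 0.258199
98% ⇒ z* = 2.326; margin = 2.326·0.258199 = 0.600571
CI on z-scale: (-1.578113, -0.376971)
Back-transform: tanh(-1.578113) = -0.918307, tanh(-0.376971) = -0.360074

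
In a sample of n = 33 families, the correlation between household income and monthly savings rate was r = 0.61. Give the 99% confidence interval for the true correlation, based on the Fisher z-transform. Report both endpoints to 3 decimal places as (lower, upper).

(0.234, 0.827)

Fisher z: z_r = atanh(r) = ½·ln((1+0.61)/(1−0.61)) = 0.708921
SE(z) = 1/√(n−3) = 1/√30 = 0.182574
99% ⇒ z* = 2.576; margin = 2.576·0.182574 = 0.470311
CI on z-scale: (0.238610, 1.179232)
Back-transform: tanh(0.238610) = 0.234182, tanh(1.179232) = 0.827209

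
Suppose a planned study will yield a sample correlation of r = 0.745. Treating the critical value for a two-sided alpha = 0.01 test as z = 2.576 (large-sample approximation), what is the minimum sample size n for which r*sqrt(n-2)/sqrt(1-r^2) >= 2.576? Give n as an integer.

Need r·√(n−2)/√(1−r²) ≥ 2.576
√(n−2) ≥ 2.576·√(1−0.555025) / 0.745 = 2.576·0.667064 / 0.745 = 2.3065
n−2 ≥ 5.3199  ⇒  n ≥ 7.3199
Smallest integer n = 8

8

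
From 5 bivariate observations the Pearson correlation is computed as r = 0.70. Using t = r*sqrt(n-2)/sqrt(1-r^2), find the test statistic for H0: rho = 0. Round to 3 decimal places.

t = r·√(n−2) / √(1−r²) with r = 0.70, n = 5
  = 0.70·√3 / √(1 − 0.4900)
  = 0.70·1.732051 / 0.714143
  = 1.212436 / 0.714143 = 1.698

1.698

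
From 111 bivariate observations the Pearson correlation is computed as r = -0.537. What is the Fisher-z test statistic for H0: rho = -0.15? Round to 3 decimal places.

-4.664

Fisher z: atanh(-0.537) = -0.599930, atanh(-0.15) = -0.151140
z = (z_r − z_0)·√(n−3) = (-0.599930 − (-0.151140))·√108 = -0.448790 · 10.392305 = -4.664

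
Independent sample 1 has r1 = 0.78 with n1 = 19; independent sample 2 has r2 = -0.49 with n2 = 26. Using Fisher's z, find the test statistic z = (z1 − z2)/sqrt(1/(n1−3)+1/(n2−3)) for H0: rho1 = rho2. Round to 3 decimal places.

z1 = atanh(0.78) = 1.045371,  z2 = atanh(-0.49) = -0.536060
SE = √(1/(n1−3) + 1/(n2−3)) = √(1/16 + 1/23) = √(0.0625000 + 0.0434783) = √0.1059783 = 0.325543
z = (z1 − z2)/SE = (1.045371 − (-0.536060)) / 0.325543 = 1.581431 / 0.325543 = 4.858

4.858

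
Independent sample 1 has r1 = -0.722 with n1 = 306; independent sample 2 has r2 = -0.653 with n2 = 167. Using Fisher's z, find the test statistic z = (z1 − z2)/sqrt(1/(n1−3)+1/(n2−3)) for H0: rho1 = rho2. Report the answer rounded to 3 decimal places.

Fisher z-transforms: z1 = atanh(-0.722) = -0.911810, z2 = atanh(-0.653) = -0.780511; difference d = -0.131299
Var(d) = 1/303 + 1/164 = 0.0033003 + 0.0060976 = 0.0093979
z = d/√Var(d) = -0.131299 / √0.0093979 = -0.131299 / 0.096943 = -1.354

-1.354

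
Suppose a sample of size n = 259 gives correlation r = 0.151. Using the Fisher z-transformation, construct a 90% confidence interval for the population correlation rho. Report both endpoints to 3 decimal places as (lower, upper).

Fisher z: z_r = atanh(r) = ½·ln((1+0.151)/(1−0.151)) = 0.152164
SE(z) = 1/√(n−3) = 1/√256 = 0.062500
90% ⇒ z* = 1.645; margin = 1.645·0.062500 = 0.102813
CI on z-scale: (0.049351, 0.254977)
Back-transform: tanh(0.049351) = 0.049311, tanh(0.254977) = 0.249591

(0.049, 0.250)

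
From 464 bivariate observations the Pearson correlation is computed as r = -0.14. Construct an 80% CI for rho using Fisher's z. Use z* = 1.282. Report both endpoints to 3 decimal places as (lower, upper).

z_r = atanh(-0.14) = -0.140926;  SE = 1/√(n−3) = 1/√461 = 0.046575
z-limits: -0.140926 ± 1.282·0.046575 = -0.140926 ± 0.059709 = [-0.200635, -0.081217]
ρ-limits: (tanh -0.200635, tanh -0.081217) = (-0.198, -0.081)

(-0.198, -0.081)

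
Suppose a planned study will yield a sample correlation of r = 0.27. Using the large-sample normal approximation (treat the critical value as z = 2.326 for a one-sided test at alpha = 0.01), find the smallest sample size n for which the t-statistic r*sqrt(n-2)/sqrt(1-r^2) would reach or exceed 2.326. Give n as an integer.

71

r√(n−2)/√(1−r²) ≥ 2.326  ⇔  n−2 ≥ (2.326)²·(1−r²)/r²
(1−r²)/r² = (1−0.0729)/0.0729 = 12.7174
n ≥ 2 + 5.410276·12.7174 = 2 + 68.8046 = 70.8046
⌈70.8046⌉ = 71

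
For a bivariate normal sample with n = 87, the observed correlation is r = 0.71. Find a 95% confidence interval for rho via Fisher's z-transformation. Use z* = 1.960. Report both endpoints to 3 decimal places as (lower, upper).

(0.587, 0.801)

Fisher z: z_r = atanh(r) = ½·ln((1+0.71)/(1−0.71)) = 0.887184
SE(z) = 1/√(n−3) = 1/√84 = 0.109109
95% ⇒ z* = 1.960; margin = 1.960·0.109109 = 0.213854
CI on z-scale: (0.673330, 1.101038)
Back-transform: tanh(0.673330) = 0.587166, tanh(1.101038) = 0.800872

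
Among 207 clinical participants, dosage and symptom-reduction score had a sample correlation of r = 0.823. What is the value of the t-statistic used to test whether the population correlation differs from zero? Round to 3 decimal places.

20.744

t = r·√(n−2) / √(1−r²) with r = 0.823, n = 207
  = 0.823·√205 / √(1 − 0.677329)
  = 0.823·14.317821 / 0.568041
  = 11.783567 / 0.568041 = 20.744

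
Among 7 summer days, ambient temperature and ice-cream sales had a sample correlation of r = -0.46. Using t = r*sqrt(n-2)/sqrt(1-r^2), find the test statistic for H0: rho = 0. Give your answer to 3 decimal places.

t = r·√(n−2) / √(1−r²) with r = -0.46, n = 7
  = -0.46·√5 / √(1 − 0.2116)
  = -0.46·2.236068 / 0.887919
  = -1.028591 / 0.887919 = -1.158

-1.158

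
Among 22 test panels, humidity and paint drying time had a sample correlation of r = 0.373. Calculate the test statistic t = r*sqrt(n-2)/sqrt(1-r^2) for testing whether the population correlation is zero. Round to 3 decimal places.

t = r·√(n−2) / √(1−r²) with r = 0.373, n = 22
  = 0.373·√20 / √(1 − 0.139129)
  = 0.373·4.472136 / 0.927831
  = 1.668107 / 0.927831 = 1.798

1.798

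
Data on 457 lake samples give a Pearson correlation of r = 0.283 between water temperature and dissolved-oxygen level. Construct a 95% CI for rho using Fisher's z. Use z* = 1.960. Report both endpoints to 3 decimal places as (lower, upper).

(0.196, 0.365)

z_r = atanh(0.283) = 0.290940;  SE = 1/√(n−3) = 1/√454 = 0.046932
z-limits: 0.290940 ± 1.960·0.046932 = 0.290940 ± 0.091987 = [0.198953, 0.382927]
ρ-limits: (tanh 0.198953, tanh 0.382927) = (0.196, 0.365)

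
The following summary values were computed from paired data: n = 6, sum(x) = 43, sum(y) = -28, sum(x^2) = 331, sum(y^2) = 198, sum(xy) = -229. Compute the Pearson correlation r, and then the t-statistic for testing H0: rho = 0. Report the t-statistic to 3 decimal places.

S_xy = nΣxy − ΣxΣy = 6·(-229) − 43·(-28) = -1374 − (-1204) = -170
S_xx = nΣx² − (Σx)² = 6·331 − 43² = 1986 − 1849 = 137
S_yy = nΣy² − (Σy)² = 6·198 − (-28)² = 1188 − 784 = 404
r = S_xy / √(S_xx·S_yy) = -170 / √(137·404) = -170 / √55348 = -170 / 235.2616 = -0.7226
t = r·√(n−2)/√(1−r²) = -0.7226·√4 / √(1−0.522151) = -1.445200 / 0.691266 = -2.091

-2.091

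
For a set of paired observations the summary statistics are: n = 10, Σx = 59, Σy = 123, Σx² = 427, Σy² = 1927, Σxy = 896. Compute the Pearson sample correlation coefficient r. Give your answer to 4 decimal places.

0.9422

Numerator: nΣxy − (Σx)(Σy) = 10·896 − (59)(123) = 1703
Denominator: √[(nΣx²−(Σx)²)(nΣy²−(Σy)²)]
  nΣx²−(Σx)² = 10·427 − 3481 = 789;  nΣy²−(Σy)² = 10·1927 − 15129 = 4141
  √(789·4141) = √3267249 = 1807.5533
r = 1703 / 1807.5533 = 0.9422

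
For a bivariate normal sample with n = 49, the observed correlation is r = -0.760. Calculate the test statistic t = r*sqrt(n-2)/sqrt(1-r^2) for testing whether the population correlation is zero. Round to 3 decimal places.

-8.017

t = r·√(n−2) / √(1−r²) with r = -0.760, n = 49
  = -0.760·√47 / √(1 − 0.577600)
  = -0.760·6.855655 / 0.649923
  = -5.210298 / 0.649923 = -8.017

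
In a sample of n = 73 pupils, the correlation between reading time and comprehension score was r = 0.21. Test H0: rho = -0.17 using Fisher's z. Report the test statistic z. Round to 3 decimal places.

Fisher z: atanh(0.21) = 0.213171, atanh(-0.17) = -0.171667
z = (z_r − z_0)·√(n−3) = (0.213171 − (-0.171667))·√70 = 0.384838 · 8.366600 = 3.220

3.220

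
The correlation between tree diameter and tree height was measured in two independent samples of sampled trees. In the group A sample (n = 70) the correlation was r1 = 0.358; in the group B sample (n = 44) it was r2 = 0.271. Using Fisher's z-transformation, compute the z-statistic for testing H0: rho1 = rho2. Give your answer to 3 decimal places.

Fisher z-transforms: z1 = atanh(0.358) = 0.374590, z2 = atanh(0.271) = 0.277943; difference d = 0.096647
Var(d) = 1/67 + 1/41 = 0.0149254 + 0.0243902 = 0.0393156
z = d/√Var(d) = 0.096647 / √0.0393156 = 0.096647 / 0.198282 = 0.487

0.487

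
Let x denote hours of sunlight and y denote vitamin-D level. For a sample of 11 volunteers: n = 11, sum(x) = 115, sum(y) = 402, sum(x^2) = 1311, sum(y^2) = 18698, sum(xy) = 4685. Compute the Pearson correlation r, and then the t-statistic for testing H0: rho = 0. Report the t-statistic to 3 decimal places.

3.211

S_xy = nΣxy − ΣxΣy = 11·4685 − 115·402 = 51535 − 46230 = 5305
S_xx = nΣx² − (Σx)² = 11·1311 − 115² = 14421 − 13225 = 1196
S_yy = nΣy² − (Σy)² = 11·18698 − 402² = 205678 − 161604 = 44074
r = S_xy / √(S_xx·S_yy) = 5305 / √(1196·44074) = 5305 / √52712504 = 5305 / 7260.3377 = 0.7307
t = r·√(n−2)/√(1−r²) = 0.7307·√9 / √(1−0.533922) = 2.192100 / 0.682699 = 3.211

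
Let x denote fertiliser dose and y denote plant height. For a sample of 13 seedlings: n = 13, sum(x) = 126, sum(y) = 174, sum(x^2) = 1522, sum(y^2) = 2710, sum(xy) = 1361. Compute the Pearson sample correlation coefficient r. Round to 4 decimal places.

-0.9613

Numerator: nΣxy − (Σx)(Σy) = 13·1361 − (126)(174) = -4231
Denominator: √[(nΣx²−(Σx)²)(nΣy²−(Σy)²)]
  nΣx²−(Σx)² = 13·1522 − 15876 = 3910;  nΣy²−(Σy)² = 13·2710 − 30276 = 4954
  √(3910·4954) = √19370140 = 4401.1521
r = -4231 / 4401.1521 = -0.9613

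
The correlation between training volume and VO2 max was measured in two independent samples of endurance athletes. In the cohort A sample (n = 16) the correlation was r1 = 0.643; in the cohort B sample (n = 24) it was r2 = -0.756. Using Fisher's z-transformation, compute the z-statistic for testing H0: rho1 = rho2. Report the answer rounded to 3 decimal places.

z1 = atanh(0.643) = 0.763272,  z2 = atanh(-0.756) = -0.986813
SE = √(1/(n1−3) + 1/(n2−3)) = √(1/13 + 1/21) = √(0.0769231 + 0.0476190) = √0.1245421 = 0.352905
z = (z1 − z2)/SE = (0.763272 − (-0.986813)) / 0.352905 = 1.750085 / 0.352905 = 4.959

4.959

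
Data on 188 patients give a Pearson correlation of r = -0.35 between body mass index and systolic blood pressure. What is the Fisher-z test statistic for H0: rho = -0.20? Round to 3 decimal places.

z_r = atanh(-0.35) = -0.365444,  z_0 = atanh(-0.20) = -0.202733
SE = 1/√(n−3) = 1/√185 = 0.073521
z = (z_r − z_0)/SE = (-0.365444 − (-0.202733)) / 0.073521 = -0.162711 / 0.073521 = -2.213

-2.213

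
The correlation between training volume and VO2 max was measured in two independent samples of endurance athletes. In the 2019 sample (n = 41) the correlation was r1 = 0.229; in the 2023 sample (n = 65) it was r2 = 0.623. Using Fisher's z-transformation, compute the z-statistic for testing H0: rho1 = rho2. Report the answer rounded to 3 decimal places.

z1 = atanh(0.229) = 0.233134,  z2 = atanh(0.623) = 0.729893
SE = √(1/(n1−3) + 1/(n2−3)) = √(1/38 + 1/62) = √(0.0263158 + 0.0161290) = √0.0424448 = 0.206021
z = (z1 − z2)/SE = (0.233134 − 0.729893) / 0.206021 = -0.496759 / 0.206021 = -2.411

-2.411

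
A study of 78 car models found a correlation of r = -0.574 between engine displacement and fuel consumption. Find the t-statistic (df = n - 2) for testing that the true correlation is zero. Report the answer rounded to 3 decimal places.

t = r·√(n−2) / √(1−r²) with r = -0.574, n = 78
  = -0.574·√76 / √(1 − 0.329476)
  = -0.574·8.717798 / 0.818855
  = -5.004016 / 0.818855 = -6.111

-6.111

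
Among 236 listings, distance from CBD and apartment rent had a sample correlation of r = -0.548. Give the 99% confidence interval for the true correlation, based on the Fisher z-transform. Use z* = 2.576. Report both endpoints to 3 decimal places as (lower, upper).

z_r = atanh(-0.548) = -0.615518;  SE = 1/√(n−3) = 1/√233 = 0.065512
z-limits: -0.615518 ± 2.576·0.065512 = -0.615518 ± 0.168759 = [-0.784277, -0.446759]
ρ-limits: (tanh -0.784277, tanh -0.446759) = (-0.655, -0.419)

(-0.655, -0.419)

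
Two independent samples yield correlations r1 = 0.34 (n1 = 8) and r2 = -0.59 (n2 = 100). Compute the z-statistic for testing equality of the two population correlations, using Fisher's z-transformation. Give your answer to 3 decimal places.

2.250

Fisher z-transforms: z1 = atanh(0.34) = 0.354093, z2 = atanh(-0.59) = -0.677666; difference d = 1.031759
Var(d) = 1/5 + 1/97 = 0.2000000 + 0.0103093 = 0.2103093
z = d/√Var(d) = 1.031759 / √0.2103093 = 1.031759 / 0.458595 = 2.250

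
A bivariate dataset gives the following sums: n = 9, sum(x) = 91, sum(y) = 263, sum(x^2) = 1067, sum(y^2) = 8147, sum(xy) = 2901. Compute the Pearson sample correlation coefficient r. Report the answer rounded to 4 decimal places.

Numerator: nΣxy − (Σx)(Σy) = 9·2901 − (91)(263) = 2176
Denominator: √[(nΣx²−(Σx)²)(nΣy²−(Σy)²)]
  nΣx²−(Σx)² = 9·1067 − 8281 = 1322;  nΣy²−(Σy)² = 9·8147 − 69169 = 4154
  √(1322·4154) = √5491588 = 2343.4137
r = 2176 / 2343.4137 = 0.9286

0.9286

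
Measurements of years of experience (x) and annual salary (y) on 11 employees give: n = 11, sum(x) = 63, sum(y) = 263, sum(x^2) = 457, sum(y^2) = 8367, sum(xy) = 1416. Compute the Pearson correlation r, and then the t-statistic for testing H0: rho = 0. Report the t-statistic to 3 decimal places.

S_xy = nΣxy − ΣxΣy = 11·1416 − 63·263 = 15576 − 16569 = -993
S_xx = nΣx² − (Σx)² = 11·457 − 63² = 5027 − 3969 = 1058
S_yy = nΣy² − (Σy)² = 11·8367 − 263² = 92037 − 69169 = 22868
r = S_xy / √(S_xx·S_yy) = -993 / √(1058·22868) = -993 / √24194344 = -993 / 4918.7746 = -0.2019
t = r·√(n−2)/√(1−r²) = -0.2019·√9 / √(1−0.040764) = -0.605700 / 0.979406 = -0.618

-0.618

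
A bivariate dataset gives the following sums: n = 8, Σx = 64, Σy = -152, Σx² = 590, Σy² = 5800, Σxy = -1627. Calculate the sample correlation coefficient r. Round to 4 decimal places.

-0.8624

S_xy = nΣxy − ΣxΣy = 8·(-1627) − 64·(-152) = -13016 − (-9728) = -3288
S_xx = nΣx² − (Σx)² = 8·590 − 64² = 4720 − 4096 = 624
S_yy = nΣy² − (Σy)² = 8·5800 − (-152)² = 46400 − 23104 = 23296
r = S_xy / √(S_xx·S_yy) = -3288 / √(624·23296) = -3288 / √14536704 = -3288 / 3812.7030 = -0.8624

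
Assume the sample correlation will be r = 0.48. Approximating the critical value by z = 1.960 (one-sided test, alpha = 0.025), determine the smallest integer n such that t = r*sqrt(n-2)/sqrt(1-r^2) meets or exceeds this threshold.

r√(n−2)/√(1−r²) ≥ 1.960  ⇔  n−2 ≥ (1.960)²·(1−r²)/r²
(1−r²)/r² = (1−0.2304)/0.2304 = 3.3403
n ≥ 2 + 3.8416·3.3403 = 2 + 12.8321 = 14.8321
⌈14.8321⌉ = 15

15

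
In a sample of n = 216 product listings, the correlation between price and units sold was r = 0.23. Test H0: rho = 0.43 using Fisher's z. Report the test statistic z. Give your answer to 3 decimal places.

Fisher z: atanh(0.23) = 0.234189, atanh(0.43) = 0.459897
z = (z_r − z_0)·√(n−3) = (0.234189 − 0.459897)·√213 = -0.225708 · 14.594520 = -3.294

-3.294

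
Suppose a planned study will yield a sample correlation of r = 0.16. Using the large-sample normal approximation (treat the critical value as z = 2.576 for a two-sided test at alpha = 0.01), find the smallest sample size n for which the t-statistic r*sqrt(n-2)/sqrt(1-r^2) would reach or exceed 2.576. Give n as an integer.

255

Need r·√(n−2)/√(1−r²) ≥ 2.576
√(n−2) ≥ 2.576·√(1−0.0256) / 0.16 = 2.576·0.987117 / 0.16 = 15.8926
n−2 ≥ 252.5747  ⇒  n ≥ 254.5747
Smallest integer n = 255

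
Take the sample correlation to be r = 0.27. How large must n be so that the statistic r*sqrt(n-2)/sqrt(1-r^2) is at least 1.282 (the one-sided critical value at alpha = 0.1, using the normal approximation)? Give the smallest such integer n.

23

r√(n−2)/√(1−r²) ≥ 1.282  ⇔  n−2 ≥ (1.282)²·(1−r²)/r²
(1−r²)/r² = (1−0.0729)/0.0729 = 12.7174
n ≥ 2 + 1.643524·12.7174 = 2 + 20.9014 = 22.9014
⌈22.9014⌉ = 23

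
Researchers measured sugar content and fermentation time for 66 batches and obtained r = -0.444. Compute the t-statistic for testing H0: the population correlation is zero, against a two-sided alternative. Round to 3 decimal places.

1 − r² = 1 − 0.197136 = 0.802864;  √(1−r²) = 0.896027
√(n−2) = √64 = 8.000000
t = r·√(n−2)/√(1−r²) = -0.444 · 8.000000 / 0.896027 = -3.964

-3.964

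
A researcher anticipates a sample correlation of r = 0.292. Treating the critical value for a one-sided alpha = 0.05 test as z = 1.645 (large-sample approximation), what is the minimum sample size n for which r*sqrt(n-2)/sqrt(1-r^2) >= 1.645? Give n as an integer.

32

Need r·√(n−2)/√(1−r²) ≥ 1.645
√(n−2) ≥ 1.645·√(1−0.085264) / 0.292 = 1.645·0.956418 / 0.292 = 5.3880
n−2 ≥ 29.0305  ⇒  n ≥ 31.0305
Smallest integer n = 32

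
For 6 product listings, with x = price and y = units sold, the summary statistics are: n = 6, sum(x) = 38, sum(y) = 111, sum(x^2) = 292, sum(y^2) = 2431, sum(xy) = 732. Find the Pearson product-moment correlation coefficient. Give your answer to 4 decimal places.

0.2083

S_xy = nΣxy − ΣxΣy = 6·732 − 38·111 = 4392 − 4218 = 174
S_xx = nΣx² − (Σx)² = 6·292 − 38² = 1752 − 1444 = 308
S_yy = nΣy² − (Σy)² = 6·2431 − 111² = 14586 − 12321 = 2265
r = S_xy / √(S_xx·S_yy) = 174 / √(308·2265) = 174 / √697620 = 174 / 835.2365 = 0.2083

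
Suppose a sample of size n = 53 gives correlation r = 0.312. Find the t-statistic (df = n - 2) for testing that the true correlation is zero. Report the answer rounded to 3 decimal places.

t = r·√(n−2) / √(1−r²) with r = 0.312, n = 53
  = 0.312·√51 / √(1 − 0.097344)
  = 0.312·7.141428 / 0.950082
  = 2.228126 / 0.950082 = 2.345

2.345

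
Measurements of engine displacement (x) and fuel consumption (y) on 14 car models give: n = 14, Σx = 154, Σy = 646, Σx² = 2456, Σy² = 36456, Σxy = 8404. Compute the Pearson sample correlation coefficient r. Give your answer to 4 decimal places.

S_xy = nΣxy − ΣxΣy = 14·8404 − 154·646 = 117656 − 99484 = 18172
S_xx = nΣx² − (Σx)² = 14·2456 − 154² = 34384 − 23716 = 10668
S_yy = nΣy² − (Σy)² = 14·36456 − 646² = 510384 − 417316 = 93068
r = S_xy / √(S_xx·S_yy) = 18172 / √(10668·93068) = 18172 / √992849424 = 18172 / 31509.5132 = 0.5767

0.5767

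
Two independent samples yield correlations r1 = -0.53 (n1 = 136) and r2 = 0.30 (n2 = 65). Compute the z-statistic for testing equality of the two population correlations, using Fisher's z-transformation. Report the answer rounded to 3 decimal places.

-5.850

z1 = atanh(-0.53) = -0.590145,  z2 = atanh(0.30) = 0.309520
SE = √(1/(n1−3) + 1/(n2−3)) = √(1/133 + 1/62) = √(0.0075188 + 0.0161290) = √0.0236478 = 0.153778
z = (z1 − z2)/SE = (-0.590145 − 0.309520) / 0.153778 = -0.899665 / 0.153778 = -5.850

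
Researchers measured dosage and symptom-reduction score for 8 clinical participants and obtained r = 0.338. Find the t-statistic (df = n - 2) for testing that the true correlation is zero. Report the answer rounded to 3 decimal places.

1 − r² = 1 − 0.114244 = 0.885756;  √(1−r²) = 0.941146
√(n−2) = √6 = 2.449490
t = r·√(n−2)/√(1−r²) = 0.338 · 2.449490 / 0.941146 = 0.880

0.880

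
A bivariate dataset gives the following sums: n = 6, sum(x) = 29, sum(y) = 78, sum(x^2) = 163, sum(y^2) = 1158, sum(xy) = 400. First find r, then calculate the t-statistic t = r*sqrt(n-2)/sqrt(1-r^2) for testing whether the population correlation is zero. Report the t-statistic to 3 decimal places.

S_xy = nΣxy − ΣxΣy = 6·400 − 29·78 = 2400 − 2262 = 138
S_xx = nΣx² − (Σx)² = 6·163 − 29² = 978 − 841 = 137
S_yy = nΣy² − (Σy)² = 6·1158 − 78² = 6948 − 6084 = 864
r = S_xy / √(S_xx·S_yy) = 138 / √(137·864) = 138 / √118368 = 138 / 344.0465 = 0.4011
t = r·√(n−2)/√(1−r²) = 0.4011·√4 / √(1−0.160881) = 0.802200 / 0.916034 = 0.876

0.876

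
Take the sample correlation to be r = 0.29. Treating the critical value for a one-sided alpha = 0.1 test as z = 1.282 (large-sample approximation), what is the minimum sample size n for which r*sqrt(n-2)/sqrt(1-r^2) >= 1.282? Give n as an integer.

20

r√(n−2)/√(1−r²) ≥ 1.282  ⇔  n−2 ≥ (1.282)²·(1−r²)/r²
(1−r²)/r² = (1−0.0841)/0.0841 = 10.8906
n ≥ 2 + 1.643524·10.8906 = 2 + 17.8990 = 19.8990
⌈19.8990⌉ = 20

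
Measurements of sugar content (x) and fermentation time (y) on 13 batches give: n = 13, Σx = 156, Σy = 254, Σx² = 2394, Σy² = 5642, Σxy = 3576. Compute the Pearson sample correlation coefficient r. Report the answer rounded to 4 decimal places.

S_xy = nΣxy − ΣxΣy = 13·3576 − 156·254 = 46488 − 39624 = 6864
S_xx = nΣx² − (Σx)² = 13·2394 − 156² = 31122 − 24336 = 6786
S_yy = nΣy² − (Σy)² = 13·5642 − 254² = 73346 − 64516 = 8830
r = S_xy / √(S_xx·S_yy) = 6864 / √(6786·8830) = 6864 / √59920380 = 6864 / 7740.8255 = 0.8867

0.8867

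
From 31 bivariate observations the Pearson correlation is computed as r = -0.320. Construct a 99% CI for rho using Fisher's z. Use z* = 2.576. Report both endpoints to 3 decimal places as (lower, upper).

Fisher z: z_r = atanh(r) = ½·ln((1+(-0.320))/(1−(-0.320))) = -0.331647
SE(z) = 1/√(n−3) = 1/√28 = 0.188982
99% ⇒ z* = 2.576; margin = 2.576·0.188982 = 0.486818
CI on z-scale: (-0.818465, 0.155171)
Back-transform: tanh(-0.818465) = -0.674234, tanh(0.155171) = 0.153937

(-0.674, 0.154)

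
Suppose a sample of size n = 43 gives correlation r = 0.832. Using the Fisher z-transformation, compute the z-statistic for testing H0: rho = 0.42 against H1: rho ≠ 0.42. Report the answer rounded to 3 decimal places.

z_r = atanh(0.832) = 1.194600,  z_0 = atanh(0.42) = 0.447692
SE = 1/√(n−3) = 1/√40 = 0.158114
z = (z_r − z_0)/SE = (1.194600 − 0.447692) / 0.158114 = 0.746908 / 0.158114 = 4.724

4.724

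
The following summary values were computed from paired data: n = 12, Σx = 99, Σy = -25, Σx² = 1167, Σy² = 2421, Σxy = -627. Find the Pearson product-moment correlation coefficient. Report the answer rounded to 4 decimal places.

S_xy = nΣxy − ΣxΣy = 12·(-627) − 99·(-25) = -7524 − (-2475) = -5049
S_xx = nΣx² − (Σx)² = 12·1167 − 99² = 14004 − 9801 = 4203
S_yy = nΣy² − (Σy)² = 12·2421 − (-25)² = 29052 − 625 = 28427
r = S_xy / √(S_xx·S_yy) = -5049 / √(4203·28427) = -5049 / √119478681 = -5049 / 10930.6304 = -0.4619

-0.4619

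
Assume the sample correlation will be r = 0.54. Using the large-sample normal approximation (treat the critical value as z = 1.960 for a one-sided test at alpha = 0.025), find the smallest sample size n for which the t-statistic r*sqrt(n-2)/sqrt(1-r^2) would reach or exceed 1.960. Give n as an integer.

12

r√(n−2)/√(1−r²) ≥ 1.960  ⇔  n−2 ≥ (1.960)²·(1−r²)/r²
(1−r²)/r² = (1−0.2916)/0.2916 = 2.4294
n ≥ 2 + 3.8416·2.4294 = 2 + 9.3328 = 11.3328
⌈11.3328⌉ = 12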